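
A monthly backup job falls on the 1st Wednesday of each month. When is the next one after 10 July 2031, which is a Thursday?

6 August 2031

July 2031 starts on a Tuesday, so its 1st Wednesday is 2 July 2031 (1 day in).
That is not after 10 July 2031, so look at August 2031.
August 2031 starts on a Friday, so its 1st Wednesday is 6 August 2031 (5 days in).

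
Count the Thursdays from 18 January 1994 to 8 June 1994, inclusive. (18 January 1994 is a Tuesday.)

18 January 1994 is a Tuesday; the first Thursday on or after it is 20 January 1994 (2 days later).
From 20 January 1994 to 8 June 1994: 11 + 28 + 31 + 30 + 31 + 8 = 139 days (rest of January, February, March, April, May, June).
139 ÷ 7 = 19 full weeks with remainder 6, so 19 more Thursdays after the first → 20.

20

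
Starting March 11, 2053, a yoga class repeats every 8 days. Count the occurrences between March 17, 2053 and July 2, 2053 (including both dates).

Occurrences land 8·i days after March 11, 2053 for i = 0, 1, 2, …
March 17, 2053 is 6 days after the start; 6 ÷ 8 = 0 remainder 6; since the remainder is 6, round up to i = 1. First occurrence in the window: #2 on March 19, 2053 (1×8 = 8 days in).
July 2, 2053 is 113 days after the start; 113 ÷ 8 = 14 remainder 1. Last occurrence in the window: #15 on July 1, 2053.
Occurrences #2 through #15: 14 in total.

14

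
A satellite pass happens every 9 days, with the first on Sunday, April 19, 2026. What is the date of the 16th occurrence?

The 16th occurrence is 15 intervals after the first: 15 × 9 = 135 days after April 19, 2026.
April has 30 days — 11 days to the end of April leaves 124.
May has 31 days (93 left).
June has 30 days (63 left).
July has 31 days (32 left).
August has 31 days (1 left).
1 day into September → September 1, 2026.

September 1, 2026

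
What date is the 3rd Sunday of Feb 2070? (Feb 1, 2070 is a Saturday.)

Feb 2070 begins on a Saturday, so the first Sunday is Feb 2 (1 day later).
The 3rd Sunday is 2 weeks later: 2 + 14 = 16.

Feb 16, 2070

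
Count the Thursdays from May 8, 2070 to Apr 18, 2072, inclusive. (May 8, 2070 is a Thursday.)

May 8, 2070 is a Thursday; the first Thursday on or after it is May 8, 2070.
From May 8, 2070 to Apr 18, 2072: 237 + 365 + 109 = 711 days (rest of 2070, 2071, to Apr 18, 2072 in 2072).
711 ÷ 7 = 101 full weeks with remainder 4, so 101 more Thursdays after the first → 102.

102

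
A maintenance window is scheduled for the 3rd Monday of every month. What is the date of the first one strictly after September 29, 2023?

October 16, 2023

September 2023 starts on a Friday; its first Monday is the 4th, so the 3rd Monday is the 18th — September 18, 2023.
That is not after September 29, 2023, so look at October 2023.
October 2023 starts on a Sunday; its first Monday is the 2nd, so the 3rd Monday is the 16th — October 16, 2023.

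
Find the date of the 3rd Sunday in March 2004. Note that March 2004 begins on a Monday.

March 2004 begins on a Monday, so the first Sunday is March 7 (6 days later).
The 3rd Sunday is 2 weeks later: 7 + 14 = 21.

March 21, 2004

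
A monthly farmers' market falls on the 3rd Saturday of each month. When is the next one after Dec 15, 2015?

Dec 19, 2015

Dec 2015 starts on a Tuesday; its first Saturday is the 5th, so the 3rd Saturday is the 19th — Dec 19, 2015.
Dec 19, 2015 is after Dec 15, 2015, so that is the next one.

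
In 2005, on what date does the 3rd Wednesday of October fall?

October 19, 2005

October 2005 begins on a Saturday, so the first Wednesday is October 5 (4 days later).
The 3rd Wednesday is 2 weeks later: 5 + 14 = 19.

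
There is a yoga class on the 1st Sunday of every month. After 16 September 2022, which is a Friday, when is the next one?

September 2022 starts on a Thursday, so its 1st Sunday is 4 September 2022 (3 days in).
That is not after 16 September 2022, so look at October 2022.
October 2022 starts on a Saturday, so its 1st Sunday is 2 October 2022 (1 day in).

2 October 2022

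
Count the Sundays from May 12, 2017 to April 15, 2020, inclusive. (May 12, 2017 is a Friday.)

153

May 12, 2017 is a Friday; the first Sunday on or after it is May 14, 2017 (2 days later).
From May 14, 2017 to April 15, 2020: 231 + 365 + 365 + 106 = 1067 days (rest of 2017, 2018, 2019, to April 15, 2020 in 2020).
1067 ÷ 7 = 152 full weeks with remainder 3, so 152 more Sundays after the first → 153.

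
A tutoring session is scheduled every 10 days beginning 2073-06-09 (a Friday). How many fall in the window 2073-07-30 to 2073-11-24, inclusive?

11

Occurrences land 10·i days after 2073-06-09 for i = 0, 1, 2, …
2073-07-30 is 51 days after the start; 51 ÷ 10 = 5 remainder 1; since the remainder is 1, round up to i = 6. First occurrence in the window: #7 on 2073-08-08 (6×10 = 60 days in).
2073-11-24 is 168 days after the start; 168 ÷ 10 = 16 remainder 8. Last occurrence in the window: #17 on 2073-11-16.
Occurrences #7 through #17: 11 in total.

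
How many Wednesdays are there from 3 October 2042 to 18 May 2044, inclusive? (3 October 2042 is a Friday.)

3 October 2042 is a Friday; the first Wednesday on or after it is 8 October 2042 (5 days later).
From 8 October 2042 to 18 May 2044: 84 + 365 + 139 = 588 days (rest of 2042, 2043, to 18 May 2044 in 2044).
588 ÷ 7 = 84 full weeks with remainder 0, so 84 more Wednesdays after the first → 85.

85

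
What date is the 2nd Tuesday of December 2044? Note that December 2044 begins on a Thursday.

December 2044 begins on a Thursday, so the first Tuesday is December 6 (5 days later).
The 2nd Tuesday is 1 weeks later: 6 + 7 = 13.

December 13, 2044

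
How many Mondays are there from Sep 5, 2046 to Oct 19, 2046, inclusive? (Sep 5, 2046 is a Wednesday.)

6

Sep 5, 2046 is a Wednesday; the first Monday on or after it is Sep 10, 2046 (5 days later).
From Sep 10, 2046 to Oct 19, 2046: 20 + 19 = 39 days (rest of Sep, Oct).
39 ÷ 7 = 5 full weeks with remainder 4, so 5 more Mondays after the first → 6.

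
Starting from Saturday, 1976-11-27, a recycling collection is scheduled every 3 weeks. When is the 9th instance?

The 9th occurrence is 8 intervals after the first: 8 × 21 = 168 days after 1976-11-27.
November has 30 days — 3 days to the end of November leaves 165.
December has 31 days (134 left).
January has 31 days (103 left).
February has 28 days (75 left).
March has 31 days (44 left).
April has 30 days (14 left).
14 days into May → 1977-05-14.

1977-05-14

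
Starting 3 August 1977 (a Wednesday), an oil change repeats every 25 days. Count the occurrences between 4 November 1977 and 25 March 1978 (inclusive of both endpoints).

Occurrences land 25·i days after 3 August 1977 for i = 0, 1, 2, …
4 November 1977 is 93 days after the start; 93 ÷ 25 = 3 remainder 18; since the remainder is 18, round up to i = 4. First occurrence in the window: #5 on 11 November 1977 (4×25 = 100 days in).
25 March 1978 is 234 days after the start; 234 ÷ 25 = 9 remainder 9. Last occurrence in the window: #10 on 16 March 1978.
Occurrences #5 through #10: 6 in total.

6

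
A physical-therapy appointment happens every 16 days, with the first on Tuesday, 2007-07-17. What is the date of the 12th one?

2008-01-09

The 12th occurrence is 11 intervals after the first: 11 × 16 = 176 days after 2007-07-17.
July has 31 days — 14 days to the end of July leaves 162.
August has 31 days (131 left).
September has 30 days (101 left).
October has 31 days (70 left).
November has 30 days (40 left).
December has 31 days (9 left).
9 days into January → 2008-01-09.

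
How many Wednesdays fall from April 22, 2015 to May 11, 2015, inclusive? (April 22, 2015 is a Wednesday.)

April 22, 2015 is a Wednesday; the first Wednesday on or after it is April 22, 2015.
From April 22, 2015 to May 11, 2015: 8 + 11 = 19 days (rest of April, May).
19 ÷ 7 = 2 full weeks with remainder 5, so 2 more Wednesdays after the first → 3.

3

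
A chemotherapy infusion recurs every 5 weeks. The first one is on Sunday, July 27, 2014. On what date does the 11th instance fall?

July 12, 2015

The 11th occurrence is 10 intervals after the first: 10 × 35 = 350 days after July 27, 2014.
July has 31 days — 4 days to the end of July leaves 346.
August has 31 days (315 left).
September has 30 days (285 left).
October has 31 days (254 left).
November has 30 days (224 left).
December has 31 days (193 left).
January has 31 days (162 left).
February has 28 days (134 left).
March has 31 days (103 left).
April has 30 days (73 left).
May has 31 days (42 left).
June has 30 days (12 left).
12 days into July → July 12, 2015.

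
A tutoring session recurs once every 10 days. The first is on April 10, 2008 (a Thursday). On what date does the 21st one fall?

October 27, 2008

The 21st occurrence is 20 intervals after the first: 20 × 10 = 200 days after April 10, 2008.
April has 30 days — 20 days to the end of April leaves 180.
May has 31 days (149 left).
June has 30 days (119 left).
July has 31 days (88 left).
August has 31 days (57 left).
September has 30 days (27 left).
27 days into October → October 27, 2008.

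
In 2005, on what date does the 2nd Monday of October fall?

10 October 2005

October 2005 begins on a Saturday, so the first Monday is October 3 (2 days later).
The 2nd Monday is 1 weeks later: 3 + 7 = 10.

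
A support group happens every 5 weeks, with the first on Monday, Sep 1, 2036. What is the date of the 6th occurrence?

Feb 23, 2037

The 6th occurrence is 5 intervals after the first: 5 × 35 = 175 days after Sep 1, 2036.
Sep has 30 days — 29 days to the end of Sep leaves 146.
Oct has 31 days (115 left).
Nov has 30 days (85 left).
Dec has 31 days (54 left).
Jan has 31 days (23 left).
23 days into Feb → Feb 23, 2037.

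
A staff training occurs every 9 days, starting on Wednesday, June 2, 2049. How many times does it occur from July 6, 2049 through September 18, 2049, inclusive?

9

Occurrences land 9·i days after June 2, 2049 for i = 0, 1, 2, …
July 6, 2049 is 34 days after the start; 34 ÷ 9 = 3 remainder 7; since the remainder is 7, round up to i = 4. First occurrence in the window: #5 on July 8, 2049 (4×9 = 36 days in).
September 18, 2049 is 108 days after the start; 108 ÷ 9 = 12 remainder 0. Last occurrence in the window: #13 on September 18, 2049.
Occurrences #5 through #13: 9 in total.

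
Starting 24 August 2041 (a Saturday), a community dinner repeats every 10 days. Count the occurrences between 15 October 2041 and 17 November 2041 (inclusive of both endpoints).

3

Occurrences land 10·i days after 24 August 2041 for i = 0, 1, 2, …
15 October 2041 is 52 days after the start; 52 ÷ 10 = 5 remainder 2; since the remainder is 2, round up to i = 6. First occurrence in the window: #7 on 23 October 2041 (6×10 = 60 days in).
17 November 2041 is 85 days after the start; 85 ÷ 10 = 8 remainder 5. Last occurrence in the window: #9 on 12 November 2041.
Occurrences #7 through #9: 3 in total.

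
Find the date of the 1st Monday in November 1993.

November 1993 begins on a Monday, so the first Monday is November 1.

1993-11-01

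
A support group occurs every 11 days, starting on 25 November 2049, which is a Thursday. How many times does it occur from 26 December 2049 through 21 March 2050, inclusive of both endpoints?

Occurrences land 11·i days after 25 November 2049 for i = 0, 1, 2, …
26 December 2049 is 31 days after the start; 31 ÷ 11 = 2 remainder 9; since the remainder is 9, round up to i = 3. First occurrence in the window: #4 on 28 December 2049 (3×11 = 33 days in).
21 March 2050 is 116 days after the start; 116 ÷ 11 = 10 remainder 6. Last occurrence in the window: #11 on 15 March 2050.
Occurrences #4 through #11: 8 in total.

8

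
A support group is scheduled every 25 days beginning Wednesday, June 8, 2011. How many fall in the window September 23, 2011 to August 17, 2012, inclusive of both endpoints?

13

Occurrences land 25·i days after June 8, 2011 for i = 0, 1, 2, …
September 23, 2011 is 107 days after the start; 107 ÷ 25 = 4 remainder 7; since the remainder is 7, round up to i = 5. First occurrence in the window: #6 on October 11, 2011 (5×25 = 125 days in).
August 17, 2012 is 436 days after the start; 436 ÷ 25 = 17 remainder 11. Last occurrence in the window: #18 on August 6, 2012.
Occurrences #6 through #18: 13 in total.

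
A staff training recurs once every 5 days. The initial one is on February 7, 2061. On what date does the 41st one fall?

The 41st occurrence is 40 intervals after the first: 40 × 5 = 200 days after February 7, 2061.
February has 28 days — 21 days to the end of February leaves 179.
March has 31 days (148 left).
April has 30 days (118 left).
May has 31 days (87 left).
June has 30 days (57 left).
July has 31 days (26 left).
26 days into August → August 26, 2061.

August 26, 2061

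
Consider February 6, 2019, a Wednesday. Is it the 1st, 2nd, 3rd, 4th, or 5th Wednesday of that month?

1st

Day 6 falls in week ⌈6/7⌉ of the month.
Days 1–7 hold the 1st Wednesday, 8–14 the 2nd, 15–21 the 3rd, 22–28 the 4th, 29–31 the 5th.
6 is in the range for the 1st.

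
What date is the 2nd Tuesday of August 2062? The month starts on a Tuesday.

August 2062 begins on a Tuesday, so the first Tuesday is August 1.
The 2nd Tuesday is 1 weeks later: 1 + 7 = 8.

2062-08-08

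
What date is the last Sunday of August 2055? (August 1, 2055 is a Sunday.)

August 2055 begins on a Sunday, so the first Sunday is August 1.
August 2055 has 31 days. Adding weeks: 1, 8, 15, 22, 29 — the last one ≤ 31 is the 29th.

August 29, 2055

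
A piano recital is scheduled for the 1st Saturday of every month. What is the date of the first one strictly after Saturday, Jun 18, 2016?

Jul 2, 2016

Jun 2016 starts on a Wednesday, so its 1st Saturday is Jun 4, 2016 (3 days in).
That is not after Jun 18, 2016, so look at Jul 2016.
Jul 2016 starts on a Friday, so its 1st Saturday is Jul 2, 2016 (1 day in).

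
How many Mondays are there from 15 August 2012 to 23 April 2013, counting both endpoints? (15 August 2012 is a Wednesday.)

15 August 2012 is a Wednesday; the first Monday on or after it is 20 August 2012 (5 days later).
From 20 August 2012 to 23 April 2013: 11 + 30 + 31 + 30 + 31 + 31 + 28 + 31 + 23 = 246 days (rest of August, September, October, November, December, January, February, March, April).
246 ÷ 7 = 35 full weeks with remainder 1, so 35 more Mondays after the first → 36.

36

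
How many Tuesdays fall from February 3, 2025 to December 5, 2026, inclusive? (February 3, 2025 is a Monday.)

February 3, 2025 is a Monday; the first Tuesday on or after it is February 4, 2025 (1 day later).
From February 4, 2025 to December 5, 2026: 330 + 339 = 669 days (rest of 2025, to December 5, 2026 in 2026).
669 ÷ 7 = 95 full weeks with remainder 4, so 95 more Tuesdays after the first → 96.

96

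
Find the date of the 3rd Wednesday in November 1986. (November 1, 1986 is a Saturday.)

19 November 1986

November 1986 begins on a Saturday, so the first Wednesday is November 5 (4 days later).
The 3rd Wednesday is 2 weeks later: 5 + 14 = 19.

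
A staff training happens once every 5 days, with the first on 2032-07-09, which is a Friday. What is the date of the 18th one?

The 18th occurrence is 17 intervals after the first: 17 × 5 = 85 days after 2032-07-09.
July has 31 days — 22 days to the end of July leaves 63.
August has 31 days (32 left).
September has 30 days (2 left).
2 days into October → 2032-10-02.

2032-10-02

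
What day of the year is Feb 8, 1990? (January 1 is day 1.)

Days in months before Feb: 31 = 31.
Plus 8 days into Feb → day 39.

39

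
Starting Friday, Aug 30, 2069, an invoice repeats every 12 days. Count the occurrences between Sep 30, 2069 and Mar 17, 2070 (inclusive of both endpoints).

Occurrences land 12·i days after Aug 30, 2069 for i = 0, 1, 2, …
Sep 30, 2069 is 31 days after the start; 31 ÷ 12 = 2 remainder 7; since the remainder is 7, round up to i = 3. First occurrence in the window: #4 on Oct 5, 2069 (3×12 = 36 days in).
Mar 17, 2070 is 199 days after the start; 199 ÷ 12 = 16 remainder 7. Last occurrence in the window: #17 on Mar 10, 2070.
Occurrences #4 through #17: 14 in total.

14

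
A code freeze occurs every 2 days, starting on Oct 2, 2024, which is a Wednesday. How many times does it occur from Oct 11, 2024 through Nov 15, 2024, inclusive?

Occurrences land 2·i days after Oct 2, 2024 for i = 0, 1, 2, …
Oct 11, 2024 is 9 days after the start; 9 ÷ 2 = 4 remainder 1; since the remainder is 1, round up to i = 5. First occurrence in the window: #6 on Oct 12, 2024 (5×2 = 10 days in).
Nov 15, 2024 is 44 days after the start; 44 ÷ 2 = 22 remainder 0. Last occurrence in the window: #23 on Nov 15, 2024.
Occurrences #6 through #23: 18 in total.

18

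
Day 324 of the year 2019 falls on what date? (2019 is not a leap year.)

January has 31 days (324 − 31 = 293 remain).
February has 28 days (293 − 28 = 265 remain).
March has 31 days (265 − 31 = 234 remain).
April has 30 days (234 − 30 = 204 remain).
May has 31 days (204 − 31 = 173 remain).
June has 30 days (173 − 30 = 143 remain).
July has 31 days (143 − 31 = 112 remain).
August has 31 days (112 − 31 = 81 remain).
September has 30 days (81 − 30 = 51 remain).
October has 31 days (51 − 31 = 20 remain).
20 into November → November 20.

20 November 2019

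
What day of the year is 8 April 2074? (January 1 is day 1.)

98

Days in months before April: 31 + 28 + 31 = 90.
Plus 8 days into April → day 98.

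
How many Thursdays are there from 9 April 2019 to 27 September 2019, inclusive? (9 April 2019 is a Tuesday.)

9 April 2019 is a Tuesday; the first Thursday on or after it is 11 April 2019 (2 days later).
From 11 April 2019 to 27 September 2019: 19 + 31 + 30 + 31 + 31 + 27 = 169 days (rest of April, May, June, July, August, September).
169 ÷ 7 = 24 full weeks with remainder 1, so 24 more Thursdays after the first → 25.

25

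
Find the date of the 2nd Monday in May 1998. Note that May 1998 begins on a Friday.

May 1998 begins on a Friday, so the first Monday is May 4 (3 days later).
The 2nd Monday is 1 weeks later: 4 + 7 = 11.

May 11, 1998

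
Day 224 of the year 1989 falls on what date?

Aug 12, 1989

Jan has 31 days (224 − 31 = 193 remain).
Feb has 28 days (193 − 28 = 165 remain).
Mar has 31 days (165 − 31 = 134 remain).
Apr has 30 days (134 − 30 = 104 remain).
May has 31 days (104 − 31 = 73 remain).
Jun has 30 days (73 − 30 = 43 remain).
Jul has 31 days (43 − 31 = 12 remain).
12 into Aug → Aug 12.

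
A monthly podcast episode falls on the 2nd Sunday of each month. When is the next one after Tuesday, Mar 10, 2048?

Apr 12, 2048

Mar 2048 starts on a Sunday; its first Sunday is the 1st, so the 2nd Sunday is the 8th — Mar 8, 2048.
That is not after Mar 10, 2048, so look at Apr 2048.
Apr 2048 starts on a Wednesday; its first Sunday is the 5th, so the 2nd Sunday is the 12th — Apr 12, 2048.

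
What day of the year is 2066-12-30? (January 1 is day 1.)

364

Days in months before December: 31 + 28 + 31 + 30 + 31 + 30 + 31 + 31 + 30 + 31 + 30 = 334.
Plus 30 days into December → day 364.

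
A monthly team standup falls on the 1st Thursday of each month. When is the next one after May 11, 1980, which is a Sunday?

May 1980 starts on a Thursday, so its 1st Thursday is May 1, 1980.
That is not after May 11, 1980, so look at June 1980.
June 1980 starts on a Sunday, so its 1st Thursday is June 5, 1980 (4 days in).

June 5, 1980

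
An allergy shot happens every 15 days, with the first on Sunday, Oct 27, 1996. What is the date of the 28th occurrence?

The 28th occurrence is 27 intervals after the first: 27 × 15 = 405 days after Oct 27, 1996.
Oct has 31 days — 4 days to the end of Oct leaves 401.
From end of Oct to end of 1996 is 61 days (340 left).
Jan has 31 days (309 left).
Feb has 28 days (281 left).
Mar has 31 days (250 left).
Apr has 30 days (220 left).
May has 31 days (189 left).
Jun has 30 days (159 left).
Jul has 31 days (128 left).
Aug has 31 days (97 left).
Sep has 30 days (67 left).
Oct has 31 days (36 left).
Nov has 30 days (6 left).
6 days into Dec → Dec 6, 1997.

Dec 6, 1997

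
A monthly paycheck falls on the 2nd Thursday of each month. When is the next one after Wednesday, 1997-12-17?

1998-01-08

December 1997 starts on a Monday; its first Thursday is the 4th, so the 2nd Thursday is the 11th — 1997-12-11.
That is not after 1997-12-17, so look at January 1998.
January 1998 starts on a Thursday; its first Thursday is the 1st, so the 2nd Thursday is the 8th — 1998-01-08.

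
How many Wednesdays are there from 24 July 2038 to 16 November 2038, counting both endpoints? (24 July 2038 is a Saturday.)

24 July 2038 is a Saturday; the first Wednesday on or after it is 28 July 2038 (4 days later).
From 28 July 2038 to 16 November 2038: 3 + 31 + 30 + 31 + 16 = 111 days (rest of July, August, September, October, November).
111 ÷ 7 = 15 full weeks with remainder 6, so 15 more Wednesdays after the first → 16.

16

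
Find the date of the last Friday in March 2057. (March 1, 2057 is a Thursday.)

March 2057 begins on a Thursday, so the first Friday is March 2 (1 day later).
March 2057 has 31 days. Adding weeks: 2, 9, 16, 23, 30 — the last one ≤ 31 is the 30th.

2057-03-30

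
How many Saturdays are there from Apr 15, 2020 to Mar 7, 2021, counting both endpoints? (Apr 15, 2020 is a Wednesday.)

47

Apr 15, 2020 is a Wednesday; the first Saturday on or after it is Apr 18, 2020 (3 days later).
From Apr 18, 2020 to Mar 7, 2021: 257 + 66 = 323 days (rest of 2020, to Mar 7, 2021 in 2021).
323 ÷ 7 = 46 full weeks with remainder 1, so 46 more Saturdays after the first → 47.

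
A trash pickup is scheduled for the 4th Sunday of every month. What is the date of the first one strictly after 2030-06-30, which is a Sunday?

June 2030 starts on a Saturday; its first Sunday is the 2nd, so the 4th Sunday is the 23rd — 2030-06-23.
That is not after 2030-06-30, so look at July 2030.
July 2030 starts on a Monday; its first Sunday is the 7th, so the 4th Sunday is the 28th — 2030-07-28.

2030-07-28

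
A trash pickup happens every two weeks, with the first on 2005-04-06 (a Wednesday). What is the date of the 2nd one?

2005-04-20

The 2nd occurrence is 1 interval after the first: 1 × 14 = 14 days after 2005-04-06.
14 days later is 2005-04-20.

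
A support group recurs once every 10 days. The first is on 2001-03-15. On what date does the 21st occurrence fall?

2001-10-01

The 21st occurrence is 20 intervals after the first: 20 × 10 = 200 days after 2001-03-15.
March has 31 days — 16 days to the end of March leaves 184.
April has 30 days (154 left).
May has 31 days (123 left).
June has 30 days (93 left).
July has 31 days (62 left).
August has 31 days (31 left).
September has 30 days (1 left).
1 day into October → 2001-10-01.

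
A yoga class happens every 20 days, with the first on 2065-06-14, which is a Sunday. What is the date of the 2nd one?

The 2nd occurrence is 1 interval after the first: 1 × 20 = 20 days after 2065-06-14.
June has 30 days — 16 days to the end of June leaves 4.
4 days into July → 2065-07-04.

2065-07-04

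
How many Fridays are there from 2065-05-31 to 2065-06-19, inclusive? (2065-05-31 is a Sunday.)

3

2065-05-31 is a Sunday; the first Friday on or after it is 2065-06-05 (5 days later).
From 2065-06-05 to 2065-06-19 is 19 − 5 = 14 days.
14 ÷ 7 = 2 full weeks with remainder 0, so 2 more Fridays after the first → 3.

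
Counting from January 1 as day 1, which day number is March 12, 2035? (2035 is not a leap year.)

71

Days in months before March: 31 + 28 = 59.
Plus 12 days into March → day 71.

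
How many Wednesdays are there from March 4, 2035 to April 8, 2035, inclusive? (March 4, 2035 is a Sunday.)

March 4, 2035 is a Sunday; the first Wednesday on or after it is March 7, 2035 (3 days later).
From March 7, 2035 to April 8, 2035: 24 + 8 = 32 days (rest of March, April).
32 ÷ 7 = 4 full weeks with remainder 4, so 4 more Wednesdays after the first → 5.

5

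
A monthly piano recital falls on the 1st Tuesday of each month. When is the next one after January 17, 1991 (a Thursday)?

February 5, 1991

January 1991 starts on a Tuesday, so its 1st Tuesday is January 1, 1991.
That is not after January 17, 1991, so look at February 1991.
February 1991 starts on a Friday, so its 1st Tuesday is February 5, 1991 (4 days in).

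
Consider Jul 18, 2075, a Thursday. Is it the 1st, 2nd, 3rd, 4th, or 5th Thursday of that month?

Day 18 falls in week ⌈18/7⌉ of the month.
Days 1–7 hold the 1st Thursday, 8–14 the 2nd, 15–21 the 3rd, 22–28 the 4th, 29–31 the 5th.
18 is in the range for the 3rd.

3rd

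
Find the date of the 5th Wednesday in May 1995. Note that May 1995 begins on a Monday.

1995-05-31

May 1995 begins on a Monday, so the first Wednesday is May 3 (2 days later).
The 5th Wednesday is 4 weeks later: 3 + 28 = 31.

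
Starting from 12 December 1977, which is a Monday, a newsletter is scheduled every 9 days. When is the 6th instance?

26 January 1978

The 6th occurrence is 5 intervals after the first: 5 × 9 = 45 days after 12 December 1977.
December has 31 days — 19 days to the end of December leaves 26.
26 days into January → 26 January 1978.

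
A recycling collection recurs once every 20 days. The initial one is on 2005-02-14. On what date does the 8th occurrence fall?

The 8th occurrence is 7 intervals after the first: 7 × 20 = 140 days after 2005-02-14.
February has 28 days — 14 days to the end of February leaves 126.
March has 31 days (95 left).
April has 30 days (65 left).
May has 31 days (34 left).
June has 30 days (4 left).
4 days into July → 2005-07-04.

2005-07-04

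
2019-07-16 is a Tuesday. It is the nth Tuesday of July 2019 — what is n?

3rd

Day 16 falls in week ⌈16/7⌉ of the month.
Days 1–7 hold the 1st Tuesday, 8–14 the 2nd, 15–21 the 3rd, 22–28 the 4th, 29–31 the 5th.
16 is in the range for the 3rd.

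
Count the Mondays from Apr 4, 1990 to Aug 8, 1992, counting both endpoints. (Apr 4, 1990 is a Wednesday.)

Apr 4, 1990 is a Wednesday; the first Monday on or after it is Apr 9, 1990 (5 days later).
From Apr 9, 1990 to Aug 8, 1992: 266 + 365 + 221 = 852 days (rest of 1990, 1991, to Aug 8, 1992 in 1992).
852 ÷ 7 = 121 full weeks with remainder 5, so 121 more Mondays after the first → 122.

122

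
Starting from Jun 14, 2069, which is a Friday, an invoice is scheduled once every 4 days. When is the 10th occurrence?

The 10th occurrence is 9 intervals after the first: 9 × 4 = 36 days after Jun 14, 2069.
Jun has 30 days — 16 days to the end of Jun leaves 20.
20 days into Jul → Jul 20, 2069.

Jul 20, 2069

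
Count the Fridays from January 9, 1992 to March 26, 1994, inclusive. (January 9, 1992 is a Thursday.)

January 9, 1992 is a Thursday; the first Friday on or after it is January 10, 1992 (1 day later).
From January 10, 1992 to March 26, 1994: 356 + 365 + 85 = 806 days (rest of 1992, 1993, to March 26, 1994 in 1994).
806 ÷ 7 = 115 full weeks with remainder 1, so 115 more Fridays after the first → 116.

116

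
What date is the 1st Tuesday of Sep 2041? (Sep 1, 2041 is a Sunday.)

Sep 2041 begins on a Sunday, so the first Tuesday is Sep 3 (2 days later).

Sep 3, 2041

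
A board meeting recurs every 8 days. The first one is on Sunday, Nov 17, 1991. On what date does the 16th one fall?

The 16th occurrence is 15 intervals after the first: 15 × 8 = 120 days after Nov 17, 1991.
Nov has 30 days — 13 days to the end of Nov leaves 107.
Dec has 31 days (76 left).
Jan has 31 days (45 left).
Feb has 29 days (16 left).
16 days into Mar → Mar 16, 1992.

Mar 16, 1992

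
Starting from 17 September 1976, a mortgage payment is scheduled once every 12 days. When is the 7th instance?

28 November 1976

The 7th occurrence is 6 intervals after the first: 6 × 12 = 72 days after 17 September 1976.
September has 30 days — 13 days to the end of September leaves 59.
October has 31 days (28 left).
28 days into November → 28 November 1976.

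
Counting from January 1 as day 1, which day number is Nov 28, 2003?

332

Days in months before Nov: 31 + 28 + 31 + 30 + 31 + 30 + 31 + 31 + 30 + 31 = 304.
Plus 28 days into Nov → day 332.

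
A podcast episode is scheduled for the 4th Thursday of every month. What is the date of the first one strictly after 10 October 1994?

October 1994 starts on a Saturday; its first Thursday is the 6th, so the 4th Thursday is the 27th — 27 October 1994.
27 October 1994 is after 10 October 1994, so that is the next one.

27 October 1994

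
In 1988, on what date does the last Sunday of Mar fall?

Mar 1988 begins on a Tuesday, so the first Sunday is Mar 6 (5 days later).
Mar 1988 has 31 days. Adding weeks: 6, 13, 20, 27 — the last one ≤ 31 is the 27th.

Mar 27, 1988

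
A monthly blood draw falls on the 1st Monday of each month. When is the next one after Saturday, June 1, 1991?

June 1991 starts on a Saturday, so its 1st Monday is June 3, 1991 (2 days in).
June 3, 1991 is after June 1, 1991, so that is the next one.

June 3, 1991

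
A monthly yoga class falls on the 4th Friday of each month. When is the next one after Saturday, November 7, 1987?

November 27, 1987

November 1987 starts on a Sunday; its first Friday is the 6th, so the 4th Friday is the 27th — November 27, 1987.
November 27, 1987 is after November 7, 1987, so that is the next one.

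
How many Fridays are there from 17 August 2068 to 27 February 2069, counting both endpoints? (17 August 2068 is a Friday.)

28

17 August 2068 is a Friday; the first Friday on or after it is 17 August 2068.
From 17 August 2068 to 27 February 2069: 14 + 30 + 31 + 30 + 31 + 31 + 27 = 194 days (rest of August, September, October, November, December, January, February).
194 ÷ 7 = 27 full weeks with remainder 5, so 27 more Fridays after the first → 28.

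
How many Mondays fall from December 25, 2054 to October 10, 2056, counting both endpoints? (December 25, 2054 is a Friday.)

94

December 25, 2054 is a Friday; the first Monday on or after it is December 28, 2054 (3 days later).
From December 28, 2054 to October 10, 2056: 3 + 365 + 284 = 652 days (rest of 2054, 2055, to October 10, 2056 in 2056).
652 ÷ 7 = 93 full weeks with remainder 1, so 93 more Mondays after the first → 94.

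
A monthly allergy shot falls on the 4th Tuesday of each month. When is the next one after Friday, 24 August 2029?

28 August 2029

August 2029 starts on a Wednesday; its first Tuesday is the 7th, so the 4th Tuesday is the 28th — 28 August 2029.
28 August 2029 is after 24 August 2029, so that is the next one.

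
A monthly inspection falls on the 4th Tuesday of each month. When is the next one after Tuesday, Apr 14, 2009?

Apr 28, 2009

Apr 2009 starts on a Wednesday; its first Tuesday is the 7th, so the 4th Tuesday is the 28th — Apr 28, 2009.
Apr 28, 2009 is after Apr 14, 2009, so that is the next one.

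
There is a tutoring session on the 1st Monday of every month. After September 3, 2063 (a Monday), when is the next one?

October 1, 2063

September 2063 starts on a Saturday, so its 1st Monday is September 3, 2063 (2 days in).
That is not after September 3, 2063, so look at October 2063.
October 2063 starts on a Monday, so its 1st Monday is October 1, 2063.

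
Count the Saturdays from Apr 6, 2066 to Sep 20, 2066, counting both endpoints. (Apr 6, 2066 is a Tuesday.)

24

Apr 6, 2066 is a Tuesday; the first Saturday on or after it is Apr 10, 2066 (4 days later).
From Apr 10, 2066 to Sep 20, 2066: 20 + 31 + 30 + 31 + 31 + 20 = 163 days (rest of Apr, May, Jun, Jul, Aug, Sep).
163 ÷ 7 = 23 full weeks with remainder 2, so 23 more Saturdays after the first → 24.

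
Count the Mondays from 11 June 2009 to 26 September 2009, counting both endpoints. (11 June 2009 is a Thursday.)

11 June 2009 is a Thursday; the first Monday on or after it is 15 June 2009 (4 days later).
From 15 June 2009 to 26 September 2009: 15 + 31 + 31 + 26 = 103 days (rest of June, July, August, September).
103 ÷ 7 = 14 full weeks with remainder 5, so 14 more Mondays after the first → 15.

15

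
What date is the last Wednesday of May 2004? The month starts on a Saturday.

May 2004 begins on a Saturday, so the first Wednesday is May 5 (4 days later).
May 2004 has 31 days. Adding weeks: 5, 12, 19, 26 — the last one ≤ 31 is the 26th.

26 May 2004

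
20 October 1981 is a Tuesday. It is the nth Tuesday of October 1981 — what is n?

3rd

Day 20 falls in week ⌈20/7⌉ of the month.
Days 1–7 hold the 1st Tuesday, 8–14 the 2nd, 15–21 the 3rd, 22–28 the 4th, 29–31 the 5th.
20 is in the range for the 3rd.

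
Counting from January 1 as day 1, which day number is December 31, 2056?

366

Days in months before December: 31 + 29 + 31 + 30 + 31 + 30 + 31 + 31 + 30 + 31 + 30 = 335.
Plus 31 days into December → day 366.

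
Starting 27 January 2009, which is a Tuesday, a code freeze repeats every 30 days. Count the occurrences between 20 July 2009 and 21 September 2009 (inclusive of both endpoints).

2

Occurrences land 30·i days after 27 January 2009 for i = 0, 1, 2, …
20 July 2009 is 174 days after the start; 174 ÷ 30 = 5 remainder 24; since the remainder is 24, round up to i = 6. First occurrence in the window: #7 on 26 July 2009 (6×30 = 180 days in).
21 September 2009 is 237 days after the start; 237 ÷ 30 = 7 remainder 27. Last occurrence in the window: #8 on 25 August 2009.
Occurrences #7 through #8: 2 in total.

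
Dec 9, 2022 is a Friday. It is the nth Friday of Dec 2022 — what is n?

2nd

Day 9 falls in week ⌈9/7⌉ of the month.
Days 1–7 hold the 1st Friday, 8–14 the 2nd, 15–21 the 3rd, 22–28 the 4th, 29–31 the 5th.
9 is in the range for the 2nd.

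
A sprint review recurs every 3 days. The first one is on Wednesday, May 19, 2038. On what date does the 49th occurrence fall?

The 49th occurrence is 48 intervals after the first: 48 × 3 = 144 days after May 19, 2038.
May has 31 days — 12 days to the end of May leaves 132.
June has 30 days (102 left).
July has 31 days (71 left).
August has 31 days (40 left).
September has 30 days (10 left).
10 days into October → October 10, 2038.

October 10, 2038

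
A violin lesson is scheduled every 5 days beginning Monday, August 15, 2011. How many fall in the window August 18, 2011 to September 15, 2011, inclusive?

6

Occurrences land 5·i days after August 15, 2011 for i = 0, 1, 2, …
August 18, 2011 is 3 days after the start; 3 ÷ 5 = 0 remainder 3; since the remainder is 3, round up to i = 1. First occurrence in the window: #2 on August 20, 2011 (1×5 = 5 days in).
September 15, 2011 is 31 days after the start; 31 ÷ 5 = 6 remainder 1. Last occurrence in the window: #7 on September 14, 2011.
Occurrences #2 through #7: 6 in total.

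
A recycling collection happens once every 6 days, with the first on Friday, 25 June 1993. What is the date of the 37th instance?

27 January 1994

The 37th occurrence is 36 intervals after the first: 36 × 6 = 216 days after 25 June 1993.
June has 30 days — 5 days to the end of June leaves 211.
July has 31 days (180 left).
August has 31 days (149 left).
September has 30 days (119 left).
October has 31 days (88 left).
November has 30 days (58 left).
December has 31 days (27 left).
27 days into January → 27 January 1994.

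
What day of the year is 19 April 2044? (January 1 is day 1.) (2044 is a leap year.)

110

Days in months before April: 31 + 29 + 31 = 91.
Plus 19 days into April → day 110.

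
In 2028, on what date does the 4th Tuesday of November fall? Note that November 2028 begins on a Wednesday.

28 November 2028

November 2028 begins on a Wednesday, so the first Tuesday is November 7 (6 days later).
The 4th Tuesday is 3 weeks later: 7 + 21 = 28.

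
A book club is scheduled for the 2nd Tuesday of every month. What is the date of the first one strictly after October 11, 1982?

October 1982 starts on a Friday; its first Tuesday is the 5th, so the 2nd Tuesday is the 12th — October 12, 1982.
October 12, 1982 is after October 11, 1982, so that is the next one.

October 12, 1982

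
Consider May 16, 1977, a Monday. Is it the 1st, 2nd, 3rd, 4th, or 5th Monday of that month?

Day 16 falls in week ⌈16/7⌉ of the month.
Days 1–7 hold the 1st Monday, 8–14 the 2nd, 15–21 the 3rd, 22–28 the 4th, 29–31 the 5th.
16 is in the range for the 3rd.

3rd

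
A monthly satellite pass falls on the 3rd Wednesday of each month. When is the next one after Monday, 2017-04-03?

April 2017 starts on a Saturday; its first Wednesday is the 5th, so the 3rd Wednesday is the 19th — 2017-04-19.
2017-04-19 is after 2017-04-03, so that is the next one.

2017-04-19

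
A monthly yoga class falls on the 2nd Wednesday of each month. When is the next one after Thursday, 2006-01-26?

2006-02-08

January 2006 starts on a Sunday; its first Wednesday is the 4th, so the 2nd Wednesday is the 11th — 2006-01-11.
That is not after 2006-01-26, so look at February 2006.
February 2006 starts on a Wednesday; its first Wednesday is the 1st, so the 2nd Wednesday is the 8th — 2006-02-08.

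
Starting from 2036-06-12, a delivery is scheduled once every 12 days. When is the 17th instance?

2036-12-21

The 17th occurrence is 16 intervals after the first: 16 × 12 = 192 days after 2036-06-12.
June has 30 days — 18 days to the end of June leaves 174.
July has 31 days (143 left).
August has 31 days (112 left).
September has 30 days (82 left).
October has 31 days (51 left).
November has 30 days (21 left).
21 days into December → 2036-12-21.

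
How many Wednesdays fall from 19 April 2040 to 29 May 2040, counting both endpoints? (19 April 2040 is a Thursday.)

19 April 2040 is a Thursday; the first Wednesday on or after it is 25 April 2040 (6 days later).
From 25 April 2040 to 29 May 2040: 5 + 29 = 34 days (rest of April, May).
34 ÷ 7 = 4 full weeks with remainder 6, so 4 more Wednesdays after the first → 5.

5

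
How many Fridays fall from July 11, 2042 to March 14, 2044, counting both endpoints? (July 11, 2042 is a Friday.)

July 11, 2042 is a Friday; the first Friday on or after it is July 11, 2042.
From July 11, 2042 to March 14, 2044: 173 + 365 + 74 = 612 days (rest of 2042, 2043, to March 14, 2044 in 2044).
612 ÷ 7 = 87 full weeks with remainder 3, so 87 more Fridays after the first → 88.

88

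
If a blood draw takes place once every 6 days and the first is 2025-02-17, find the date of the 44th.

The 44th occurrence is 43 intervals after the first: 43 × 6 = 258 days after 2025-02-17.
February has 28 days — 11 days to the end of February leaves 247.
March has 31 days (216 left).
April has 30 days (186 left).
May has 31 days (155 left).
June has 30 days (125 left).
July has 31 days (94 left).
August has 31 days (63 left).
September has 30 days (33 left).
October has 31 days (2 left).
2 days into November → 2025-11-02.

2025-11-02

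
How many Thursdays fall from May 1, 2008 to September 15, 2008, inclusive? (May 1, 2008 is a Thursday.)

20

May 1, 2008 is a Thursday; the first Thursday on or after it is May 1, 2008.
From May 1, 2008 to September 15, 2008: 30 + 30 + 31 + 31 + 15 = 137 days (rest of May, June, July, August, September).
137 ÷ 7 = 19 full weeks with remainder 4, so 19 more Thursdays after the first → 20.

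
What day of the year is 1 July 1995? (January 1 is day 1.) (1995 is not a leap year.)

182

Days in months before July: 31 + 28 + 31 + 30 + 31 + 30 = 181.
Plus 1 day into July → day 182.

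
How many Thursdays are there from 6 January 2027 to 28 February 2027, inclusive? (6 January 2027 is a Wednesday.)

6 January 2027 is a Wednesday; the first Thursday on or after it is 7 January 2027 (1 day later).
From 7 January 2027 to 28 February 2027: 24 + 28 = 52 days (rest of January, February).
52 ÷ 7 = 7 full weeks with remainder 3, so 7 more Thursdays after the first → 8.

8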